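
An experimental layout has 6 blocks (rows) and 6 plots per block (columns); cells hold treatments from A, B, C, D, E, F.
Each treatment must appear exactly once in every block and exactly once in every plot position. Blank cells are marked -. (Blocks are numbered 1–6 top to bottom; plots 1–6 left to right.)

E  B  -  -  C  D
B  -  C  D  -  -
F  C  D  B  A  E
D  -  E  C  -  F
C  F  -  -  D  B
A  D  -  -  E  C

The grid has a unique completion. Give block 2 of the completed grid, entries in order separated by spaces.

Block 2, plot 5: block 2 has {B, C, D} and plot 5 has {A, C, D, E}, leaving only F.
Block 2, plot 6: block 2 has {B, C, D, F} and plot 6 has {B, C, D, E, F}, leaving only A.
Block 2, plot 2: block 2 has {A, B, C, D, F} and plot 2 has {B, C, D, F}, leaving only E.
So block 2 reads: B E C D F A.

B E C D F A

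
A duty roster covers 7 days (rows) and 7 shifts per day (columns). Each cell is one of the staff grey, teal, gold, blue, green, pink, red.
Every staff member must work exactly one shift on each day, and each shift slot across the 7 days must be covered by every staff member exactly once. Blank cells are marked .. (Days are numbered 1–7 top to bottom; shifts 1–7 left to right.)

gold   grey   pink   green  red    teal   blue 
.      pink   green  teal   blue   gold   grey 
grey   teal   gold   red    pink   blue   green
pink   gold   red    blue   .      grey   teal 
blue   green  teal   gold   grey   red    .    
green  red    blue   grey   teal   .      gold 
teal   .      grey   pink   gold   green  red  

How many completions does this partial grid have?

1

Day 2, shift 1: eliminating its day and shift leaves {red}.
Day 4, shift 5: eliminating its day and shift leaves {green}.
Day 5, shift 7: eliminating its day and shift leaves {pink}.
Day 6, shift 6: eliminating its day and shift leaves {pink}.
Day 7, shift 2: eliminating its day and shift leaves {blue}.
Only one assignment across all blanks avoids any day or shift repeat, giving 1 completion.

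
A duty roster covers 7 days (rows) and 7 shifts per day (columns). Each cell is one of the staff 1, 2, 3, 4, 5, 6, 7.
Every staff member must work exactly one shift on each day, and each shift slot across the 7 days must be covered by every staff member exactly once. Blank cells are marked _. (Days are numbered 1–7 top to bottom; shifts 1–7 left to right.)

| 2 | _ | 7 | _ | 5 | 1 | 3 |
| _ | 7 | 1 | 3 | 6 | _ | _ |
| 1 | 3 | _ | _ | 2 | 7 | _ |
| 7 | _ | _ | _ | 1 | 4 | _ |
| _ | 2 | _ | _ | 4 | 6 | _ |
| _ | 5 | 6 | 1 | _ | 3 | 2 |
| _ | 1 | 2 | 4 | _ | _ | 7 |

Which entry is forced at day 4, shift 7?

5

Day 1, shift 4: day 1 has {1, 2, 3, 5, 7} and shift 4 has {1, 3, 4}, leaving only 6.
Day 1, shift 2: day 1 has {1, 2, 3, 5, 6, 7} and shift 2 has {1, 2, 3, 5, 7}, leaving only 4.
Day 3, shift 4: day 3 has {1, 2, 3, 7} and shift 4 has {1, 3, 4, 6}, leaving only 5.
Day 3, shift 3: day 3 has {1, 2, 3, 5, 7} and shift 3 has {1, 2, 6, 7}, leaving only 4.
Day 3, shift 7: day 3 has {1, 2, 3, 4, 5, 7} and shift 7 has {2, 3, 7}, leaving only 6.
Day 4 already has {1, 4, 7} and shift 7 already has {2, 3, 6, 7}, so day 4, shift 7 must be 5.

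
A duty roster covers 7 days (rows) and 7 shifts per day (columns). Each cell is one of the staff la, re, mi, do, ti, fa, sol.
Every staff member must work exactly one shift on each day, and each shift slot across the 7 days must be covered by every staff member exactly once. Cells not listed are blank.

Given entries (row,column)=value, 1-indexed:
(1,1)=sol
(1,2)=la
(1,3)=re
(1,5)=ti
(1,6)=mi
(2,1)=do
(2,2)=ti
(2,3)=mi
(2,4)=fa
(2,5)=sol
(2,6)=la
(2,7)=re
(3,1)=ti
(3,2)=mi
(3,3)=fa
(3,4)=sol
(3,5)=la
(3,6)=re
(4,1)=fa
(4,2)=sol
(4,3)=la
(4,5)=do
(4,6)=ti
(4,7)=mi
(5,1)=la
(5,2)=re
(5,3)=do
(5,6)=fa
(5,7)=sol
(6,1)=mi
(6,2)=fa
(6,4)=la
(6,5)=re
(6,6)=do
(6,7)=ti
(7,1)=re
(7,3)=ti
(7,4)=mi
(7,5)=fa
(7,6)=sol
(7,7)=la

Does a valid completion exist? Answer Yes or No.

No day or shift among the givens repeats a symbol, and propagating forced cells runs into no contradiction.
One valid completion exists (for instance, sol la re do ti mi fa / do ti mi fa sol la re / ti mi fa sol la re do / fa sol la re do ti mi / la re do ti mi fa sol / mi fa sol la re do ti / re do ti mi fa sol la).

Yes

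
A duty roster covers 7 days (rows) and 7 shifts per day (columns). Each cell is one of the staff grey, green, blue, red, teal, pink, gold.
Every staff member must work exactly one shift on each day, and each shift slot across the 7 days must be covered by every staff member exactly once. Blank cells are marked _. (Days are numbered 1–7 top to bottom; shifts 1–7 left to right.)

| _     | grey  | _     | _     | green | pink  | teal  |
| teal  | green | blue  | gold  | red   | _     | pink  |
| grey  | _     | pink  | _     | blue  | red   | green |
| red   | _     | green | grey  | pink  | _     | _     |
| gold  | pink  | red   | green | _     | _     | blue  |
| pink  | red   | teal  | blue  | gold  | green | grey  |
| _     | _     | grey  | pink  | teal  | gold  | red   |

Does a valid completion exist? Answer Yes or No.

Yes

No day or shift among the givens repeats a symbol, and propagating forced cells runs into no contradiction.
One valid completion exists (for instance, blue grey gold red green pink teal / teal green blue gold red grey pink / grey gold pink teal blue red green / red teal green grey pink blue gold / gold pink red green grey teal blue / pink red teal blue gold green grey / green blue grey pink teal gold red).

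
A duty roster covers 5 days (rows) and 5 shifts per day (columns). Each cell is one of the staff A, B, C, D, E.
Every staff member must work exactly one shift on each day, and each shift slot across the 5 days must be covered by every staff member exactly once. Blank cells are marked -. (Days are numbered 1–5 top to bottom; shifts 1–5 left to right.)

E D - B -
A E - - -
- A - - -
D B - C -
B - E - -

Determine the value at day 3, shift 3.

Day 2, shift 4: day 2 has {A, E} and shift 4 has {B, C}, leaving only D.
Day 3, shift 1: day 3 has {A} and shift 1 has {A, B, D, E}, leaving only C.
Day 3, shift 4: day 3 has {A, C} and shift 4 has {B, C, D}, leaving only E.
Day 4, shift 3: day 4 has {B, C, D} and shift 3 has {E}, leaving only A.
Day 1, shift 3: day 1 has {B, D, E} and shift 3 has {A, E}, leaving only C.
Day 1, shift 5: day 1 has {B, C, D, E} and shift 5 has {}, leaving only A.
Day 2, shift 3: day 2 has {A, D, E} and shift 3 has {A, C, E}, leaving only B.
Day 3 already has {A, C, E} and shift 3 already has {A, B, C, E}, so day 3, shift 3 must be D.

D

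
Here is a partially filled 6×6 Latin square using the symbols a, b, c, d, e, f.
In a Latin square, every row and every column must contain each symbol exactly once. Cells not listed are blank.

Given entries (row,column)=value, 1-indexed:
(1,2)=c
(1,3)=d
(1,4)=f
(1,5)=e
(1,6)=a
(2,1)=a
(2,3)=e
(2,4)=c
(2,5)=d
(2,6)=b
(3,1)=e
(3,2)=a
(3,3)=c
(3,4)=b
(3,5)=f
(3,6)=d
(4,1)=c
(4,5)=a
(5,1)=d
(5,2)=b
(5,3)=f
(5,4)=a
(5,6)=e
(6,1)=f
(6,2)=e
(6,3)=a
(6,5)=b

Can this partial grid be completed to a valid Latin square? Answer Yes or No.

No row or column among the givens repeats a symbol, and propagating forced cells runs into no contradiction.
One valid completion exists (for instance, b c d f e a / a f e c d b / e a c b f d / c d b e a f / d b f a c e / f e a d b c).

Yes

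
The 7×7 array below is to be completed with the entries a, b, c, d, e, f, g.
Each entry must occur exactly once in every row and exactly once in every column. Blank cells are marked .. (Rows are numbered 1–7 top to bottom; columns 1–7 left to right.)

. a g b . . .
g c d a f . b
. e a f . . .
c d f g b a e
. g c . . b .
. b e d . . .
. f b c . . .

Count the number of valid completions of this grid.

28

Row 1, column 1: eliminating its row and column leaves {d, e, f}.
Row 1, column 5: eliminating its row and column leaves {c, d, e}.
Row 1, column 6: eliminating its row and column leaves {c, d, e, f}.
Row 1, column 7: eliminating its row and column leaves {c, d, f}.
Row 2, column 6: eliminating its row and column leaves {e}.
Row 3, column 1: eliminating its row and column leaves {b, d}.
Row 3, column 5: eliminating its row and column leaves {c, d, g}.
Row 3, column 6: eliminating its row and column leaves {c, d, g}.
Row 3, column 7: eliminating its row and column leaves {c, d, g}.
Row 5, column 1: eliminating its row and column leaves {a, d, e, f}.
Row 5, column 4: eliminating its row and column leaves {e}.
Row 5, column 5: eliminating its row and column leaves {a, d, e}.
Row 5, column 7: eliminating its row and column leaves {a, d, f}.
Row 6, column 1: eliminating its row and column leaves {a, f}.
Row 6, column 5: eliminating its row and column leaves {a, c, g}.
Row 6, column 6: eliminating its row and column leaves {c, f, g}.
Row 6, column 7: eliminating its row and column leaves {a, c, f, g}.
Row 7, column 1: eliminating its row and column leaves {a, d, e}.
Row 7, column 5: eliminating its row and column leaves {a, d, e, g}.
Row 7, column 6: eliminating its row and column leaves {d, e, g}.
Row 7, column 7: eliminating its row and column leaves {a, d, g}.
Enumerating the assignments across these blanks that avoid any row or column repeat gives 28 completions.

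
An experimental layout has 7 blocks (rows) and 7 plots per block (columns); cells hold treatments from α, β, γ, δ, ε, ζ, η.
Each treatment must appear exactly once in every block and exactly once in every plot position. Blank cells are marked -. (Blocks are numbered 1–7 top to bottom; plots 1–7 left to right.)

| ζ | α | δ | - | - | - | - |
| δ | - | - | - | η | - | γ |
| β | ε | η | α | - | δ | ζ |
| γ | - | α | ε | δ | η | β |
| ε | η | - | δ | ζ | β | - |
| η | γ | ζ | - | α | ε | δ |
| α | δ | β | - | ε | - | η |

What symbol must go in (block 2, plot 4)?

Block 1, plot 6: block 1 has {α, δ, ζ} and plot 6 has {β, δ, ε, η}, leaving only γ.
Block 1, plot 5: block 1 has {α, γ, δ, ζ} and plot 5 has {α, δ, ε, ζ, η}, leaving only β.
Block 1, plot 4: block 1 has {α, β, γ, δ, ζ} and plot 4 has {α, δ, ε}, leaving only η.
Block 1, plot 7: block 1 has {α, β, γ, δ, ζ, η} and plot 7 has {β, γ, δ, ζ, η}, leaving only ε.
Block 2, plot 3: block 2 has {γ, δ, η} and plot 3 has {α, β, δ, ζ, η}, leaving only ε.
Block 3, plot 5: block 3 has {α, β, δ, ε, ζ, η} and plot 5 has {α, β, δ, ε, ζ, η}, leaving only γ.
Block 4, plot 2: block 4 has {α, β, γ, δ, ε, η} and plot 2 has {α, γ, δ, ε, η}, leaving only ζ.
Block 2, plot 2: block 2 has {γ, δ, ε, η} and plot 2 has {α, γ, δ, ε, ζ, η}, leaving only β.
Block 2 already has {β, γ, δ, ε, η} and plot 4 already has {α, δ, ε, η}, so block 2, plot 4 must be ζ.

ζ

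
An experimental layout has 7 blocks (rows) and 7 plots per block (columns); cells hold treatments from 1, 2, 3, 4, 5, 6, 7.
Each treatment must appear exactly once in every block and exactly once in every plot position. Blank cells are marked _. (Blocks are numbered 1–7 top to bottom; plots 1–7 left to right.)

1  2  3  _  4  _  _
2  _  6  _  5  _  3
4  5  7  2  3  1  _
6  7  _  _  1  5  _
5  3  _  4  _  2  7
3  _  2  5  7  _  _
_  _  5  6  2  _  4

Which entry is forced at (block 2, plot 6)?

7

Block 1, plot 4: block 1 has {1, 2, 3, 4} and plot 4 has {2, 4, 5, 6}, leaving only 7.
Block 1, plot 6: block 1 has {1, 2, 3, 4, 7} and plot 6 has {1, 2, 5}, leaving only 6.
Block 1, plot 7: block 1 has {1, 2, 3, 4, 6, 7} and plot 7 has {3, 4, 7}, leaving only 5.
Block 2, plot 4: block 2 has {2, 3, 5, 6} and plot 4 has {2, 4, 5, 6, 7}, leaving only 1.
Block 2, plot 2: block 2 has {1, 2, 3, 5, 6} and plot 2 has {2, 3, 5, 7}, leaving only 4.
Block 2 already has {1, 2, 3, 4, 5, 6} and plot 6 already has {1, 2, 5, 6}, so block 2, plot 6 must be 7.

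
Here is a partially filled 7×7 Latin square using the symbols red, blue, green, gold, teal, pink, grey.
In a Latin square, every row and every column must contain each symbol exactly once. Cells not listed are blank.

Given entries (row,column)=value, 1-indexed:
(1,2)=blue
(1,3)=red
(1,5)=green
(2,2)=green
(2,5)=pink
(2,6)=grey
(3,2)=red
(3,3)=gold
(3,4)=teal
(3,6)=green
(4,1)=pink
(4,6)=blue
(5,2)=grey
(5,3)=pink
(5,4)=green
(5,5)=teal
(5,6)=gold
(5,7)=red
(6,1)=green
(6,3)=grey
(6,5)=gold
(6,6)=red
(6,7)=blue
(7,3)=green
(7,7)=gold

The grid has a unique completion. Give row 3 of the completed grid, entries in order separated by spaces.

grey red gold teal blue green pink

Row 2, column 7: row 2 has {green, pink, grey} and column 7 has {red, blue, gold}, leaving only teal.
Row 2, column 3: row 2 has {green, teal, pink, grey} and column 3 has {red, green, gold, pink, grey}, leaving only blue.
Row 4, column 3: row 4 has {blue, pink} and column 3 has {red, blue, green, gold, pink, grey}, leaving only teal.
Row 4, column 2: row 4 has {blue, teal, pink} and column 2 has {red, blue, green, grey}, leaving only gold.
Row 5, column 1: row 5 has {red, green, gold, teal, pink, grey} and column 1 has {green, pink}, leaving only blue.
Row 3, column 1: row 3 has {red, green, gold, teal} and column 1 has {blue, green, pink}, leaving only grey.
Row 3, column 5: row 3 has {red, green, gold, teal, grey} and column 5 has {green, gold, teal, pink}, leaving only blue.
Row 3, column 7: row 3 has {red, blue, green, gold, teal, grey} and column 7 has {red, blue, gold, teal}, leaving only pink.
So row 3 reads: grey red gold teal blue green pink.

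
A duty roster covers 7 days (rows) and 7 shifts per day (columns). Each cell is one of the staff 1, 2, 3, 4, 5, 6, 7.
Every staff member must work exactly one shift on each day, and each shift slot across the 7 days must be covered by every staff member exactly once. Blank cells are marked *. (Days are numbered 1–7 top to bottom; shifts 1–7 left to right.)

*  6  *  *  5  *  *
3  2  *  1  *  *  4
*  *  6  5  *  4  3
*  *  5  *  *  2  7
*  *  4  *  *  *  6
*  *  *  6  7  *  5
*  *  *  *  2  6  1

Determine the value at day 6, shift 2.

Day 1, shift 7: day 1 has {5, 6} and shift 7 has {1, 3, 4, 5, 6, 7}, leaving only 2.
Day 2, shift 3: day 2 has {1, 2, 3, 4} and shift 3 has {4, 5, 6}, leaving only 7.
Day 2, shift 5: day 2 has {1, 2, 3, 4, 7} and shift 5 has {2, 5, 7}, leaving only 6.
Day 2, shift 6: day 2 has {1, 2, 3, 4, 6, 7} and shift 6 has {2, 4, 6}, leaving only 5.
Day 3, shift 5: day 3 has {3, 4, 5, 6} and shift 5 has {2, 5, 6, 7}, leaving only 1.
Day 3, shift 2: day 3 has {1, 3, 4, 5, 6} and shift 2 has {2, 6}, leaving only 7.
Day 3, shift 1: day 3 has {1, 3, 4, 5, 6, 7} and shift 1 has {3}, leaving only 2.
Day 5, shift 5: day 5 has {4, 6} and shift 5 has {1, 2, 5, 6, 7}, leaving only 3.
Day 4, shift 5: day 4 has {2, 5, 7} and shift 5 has {1, 2, 3, 5, 6, 7}, leaving only 4.
Day 4, shift 4: day 4 has {2, 4, 5, 7} and shift 4 has {1, 5, 6}, leaving only 3.
Day 4, shift 2: day 4 has {2, 3, 4, 5, 7} and shift 2 has {2, 6, 7}, leaving only 1.
Day 4, shift 1: day 4 has {1, 2, 3, 4, 5, 7} and shift 1 has {2, 3}, leaving only 6.
Day 5, shift 2: day 5 has {3, 4, 6} and shift 2 has {1, 2, 6, 7}, leaving only 5.
Day 7, shift 3: day 7 has {1, 2, 6} and shift 3 has {4, 5, 6, 7}, leaving only 3.
Day 1, shift 3: day 1 has {2, 5, 6} and shift 3 has {3, 4, 5, 6, 7}, leaving only 1.
Day 6, shift 3: day 6 has {5, 6, 7} and shift 3 has {1, 3, 4, 5, 6, 7}, leaving only 2.
Day 7, shift 2: day 7 has {1, 2, 3, 6} and shift 2 has {1, 2, 5, 6, 7}, leaving only 4.
Day 6 already has {2, 5, 6, 7} and shift 2 already has {1, 2, 4, 5, 6, 7}, so day 6, shift 2 must be 3.

3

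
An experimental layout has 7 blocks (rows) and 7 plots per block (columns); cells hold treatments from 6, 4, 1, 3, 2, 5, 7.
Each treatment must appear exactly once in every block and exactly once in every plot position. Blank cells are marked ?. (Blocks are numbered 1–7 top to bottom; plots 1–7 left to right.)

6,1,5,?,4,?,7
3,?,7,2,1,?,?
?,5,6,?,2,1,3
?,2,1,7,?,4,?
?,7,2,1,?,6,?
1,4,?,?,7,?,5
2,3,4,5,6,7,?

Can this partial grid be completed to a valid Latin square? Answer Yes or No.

No

Block 1, plot 4: block 1 has {6, 4, 1, 5, 7} and plot 4 has {1, 2, 5, 7}, so it must be 3.
Block 1, plot 6: block 1 has {6, 4, 1, 3, 5, 7} and plot 6 has {6, 4, 1, 7}, so it must be 2.
Block 2, plot 2: block 2 has {1, 3, 2, 7} and plot 2 has {4, 1, 3, 2, 5, 7}, so it must be 6.
Block 2, plot 6: block 2 has {6, 1, 3, 2, 7} and plot 6 has {6, 4, 1, 2, 7}, so it must be 5.
Block 2, plot 7: block 2 has {6, 1, 3, 2, 5, 7} and plot 7 has {3, 5, 7}, so it must be 4.
Now block 5, plot 7: block 5 together with plot 7 already contain {6, 4, 1, 3, 2, 5, 7} — every symbol — so nothing can go there. The grid has no valid completion.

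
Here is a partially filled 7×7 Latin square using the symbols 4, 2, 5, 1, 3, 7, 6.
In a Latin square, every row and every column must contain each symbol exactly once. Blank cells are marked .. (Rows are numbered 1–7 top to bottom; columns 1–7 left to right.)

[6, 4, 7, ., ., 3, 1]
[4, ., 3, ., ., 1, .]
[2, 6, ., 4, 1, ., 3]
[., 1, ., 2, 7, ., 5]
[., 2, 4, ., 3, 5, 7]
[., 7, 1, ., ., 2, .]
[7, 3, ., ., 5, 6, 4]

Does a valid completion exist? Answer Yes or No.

Yes

No row or column among the givens repeats a symbol, and propagating forced cells runs into no contradiction.
One valid completion exists (for instance, 6 4 7 5 2 3 1 / 4 5 3 7 6 1 2 / 2 6 5 4 1 7 3 / 3 1 6 2 7 4 5 / 1 2 4 6 3 5 7 / 5 7 1 3 4 2 6 / 7 3 2 1 5 6 4).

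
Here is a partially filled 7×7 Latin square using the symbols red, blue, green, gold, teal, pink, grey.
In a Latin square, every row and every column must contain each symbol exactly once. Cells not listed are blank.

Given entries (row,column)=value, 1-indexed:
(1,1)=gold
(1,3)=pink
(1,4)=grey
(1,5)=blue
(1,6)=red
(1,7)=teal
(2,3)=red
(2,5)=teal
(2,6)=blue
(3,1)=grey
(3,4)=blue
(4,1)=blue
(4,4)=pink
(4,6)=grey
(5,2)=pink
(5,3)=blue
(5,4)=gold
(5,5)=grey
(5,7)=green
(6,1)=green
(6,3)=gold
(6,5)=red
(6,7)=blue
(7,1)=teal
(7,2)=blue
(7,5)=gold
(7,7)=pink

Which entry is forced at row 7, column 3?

grey

Row 1, column 2: row 1 has {red, blue, gold, teal, pink, grey} and column 2 has {blue, pink}, leaving only green.
Row 2, column 1: row 2 has {red, blue, teal} and column 1 has {blue, green, gold, teal, grey}, leaving only pink.
Row 2, column 4: row 2 has {red, blue, teal, pink} and column 4 has {blue, gold, pink, grey}, leaving only green.
Row 4, column 5: row 4 has {blue, pink, grey} and column 5 has {red, blue, gold, teal, grey}, leaving only green.
Row 3, column 5: row 3 has {blue, grey} and column 5 has {red, blue, green, gold, teal, grey}, leaving only pink.
Row 4, column 3: row 4 has {blue, green, pink, grey} and column 3 has {red, blue, gold, pink}, leaving only teal.
Row 3, column 3: row 3 has {blue, pink, grey} and column 3 has {red, blue, gold, teal, pink}, leaving only green.
Row 7 already has {blue, gold, teal, pink} and column 3 already has {red, blue, green, gold, teal, pink}, so row 7, column 3 must be grey.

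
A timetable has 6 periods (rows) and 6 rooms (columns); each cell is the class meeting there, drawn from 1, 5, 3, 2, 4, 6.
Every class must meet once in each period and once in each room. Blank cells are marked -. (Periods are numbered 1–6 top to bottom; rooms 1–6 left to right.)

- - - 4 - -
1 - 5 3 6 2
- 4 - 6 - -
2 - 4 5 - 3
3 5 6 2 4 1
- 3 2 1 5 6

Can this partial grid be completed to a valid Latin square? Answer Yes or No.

Period 2, room 2: period 2 together with room 2 already contain {1, 5, 3, 2, 4, 6} — every symbol — so nothing can go there. The grid has no valid completion.

No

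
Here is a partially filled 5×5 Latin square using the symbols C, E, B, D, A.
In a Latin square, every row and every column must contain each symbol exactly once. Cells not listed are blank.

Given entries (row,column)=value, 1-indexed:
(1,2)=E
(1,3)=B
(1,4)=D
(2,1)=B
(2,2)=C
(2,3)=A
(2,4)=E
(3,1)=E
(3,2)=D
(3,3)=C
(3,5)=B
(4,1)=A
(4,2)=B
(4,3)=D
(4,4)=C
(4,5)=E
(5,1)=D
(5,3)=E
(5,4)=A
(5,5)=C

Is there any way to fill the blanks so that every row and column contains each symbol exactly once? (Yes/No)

Row 3, column 4: row 3 together with column 4 already contain {C, E, B, D, A} — every symbol — so nothing can go there. The grid has no valid completion.

No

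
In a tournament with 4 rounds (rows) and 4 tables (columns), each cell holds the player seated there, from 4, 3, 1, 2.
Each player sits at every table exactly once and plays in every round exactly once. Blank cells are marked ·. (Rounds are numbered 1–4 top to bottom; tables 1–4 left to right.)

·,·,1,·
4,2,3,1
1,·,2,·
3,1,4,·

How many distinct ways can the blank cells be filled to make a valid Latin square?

2

Round 1, table 1: eliminating its round and table leaves {2}.
Round 1, table 2: eliminating its round and table leaves {4, 3}.
Round 1, table 4: eliminating its round and table leaves {4, 3, 2}.
Round 3, table 2: eliminating its round and table leaves {4, 3}.
Round 3, table 4: eliminating its round and table leaves {4, 3}.
Round 4, table 4: eliminating its round and table leaves {2}.
Enumerating the assignments across these blanks that avoid any round or table repeat gives 2 completions.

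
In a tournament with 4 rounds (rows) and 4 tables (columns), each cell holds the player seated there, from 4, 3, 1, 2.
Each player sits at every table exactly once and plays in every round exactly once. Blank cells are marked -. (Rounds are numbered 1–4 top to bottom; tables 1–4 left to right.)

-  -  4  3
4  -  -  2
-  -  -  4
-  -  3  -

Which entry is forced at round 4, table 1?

Round 2, table 3: round 2 has {4, 2} and table 3 has {4, 3}, leaving only 1.
Round 2, table 2: round 2 has {4, 1, 2} and table 2 has {}, leaving only 3.
Round 3, table 3: round 3 has {4} and table 3 has {4, 3, 1}, leaving only 2.
Round 3, table 2: round 3 has {4, 2} and table 2 has {3}, leaving only 1.
Round 1, table 2: round 1 has {4, 3} and table 2 has {3, 1}, leaving only 2.
Round 1, table 1: round 1 has {4, 3, 2} and table 1 has {4}, leaving only 1.
Round 4 already has {3} and table 1 already has {4, 1}, so round 4, table 1 must be 2.

2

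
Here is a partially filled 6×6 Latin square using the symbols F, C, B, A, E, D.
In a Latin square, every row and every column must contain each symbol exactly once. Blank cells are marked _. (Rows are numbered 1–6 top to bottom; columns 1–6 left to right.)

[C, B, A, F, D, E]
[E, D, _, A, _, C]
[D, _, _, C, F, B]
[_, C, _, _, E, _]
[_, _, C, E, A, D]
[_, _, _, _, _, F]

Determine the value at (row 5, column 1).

B

Row 2, column 5: row 2 has {C, A, E, D} and column 5 has {F, A, E, D}, leaving only B.
Row 2, column 3: row 2 has {C, B, A, E, D} and column 3 has {C, A}, leaving only F.
Row 3, column 3: row 3 has {F, C, B, D} and column 3 has {F, C, A}, leaving only E.
Row 3, column 2: row 3 has {F, C, B, E, D} and column 2 has {C, B, D}, leaving only A.
Row 4, column 6: row 4 has {C, E} and column 6 has {F, C, B, E, D}, leaving only A.
Row 5, column 2: row 5 has {C, A, E, D} and column 2 has {C, B, A, D}, leaving only F.
Row 5 already has {F, C, A, E, D} and column 1 already has {C, E, D}, so row 5, column 1 must be B.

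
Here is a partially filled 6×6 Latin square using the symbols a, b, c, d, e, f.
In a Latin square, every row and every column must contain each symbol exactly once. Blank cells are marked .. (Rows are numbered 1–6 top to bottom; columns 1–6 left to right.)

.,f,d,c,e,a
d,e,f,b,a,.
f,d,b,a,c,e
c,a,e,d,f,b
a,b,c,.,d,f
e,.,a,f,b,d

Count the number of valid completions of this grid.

1

Row 1, column 1: eliminating its row and column leaves {b}.
Row 2, column 6: eliminating its row and column leaves {c}.
Row 5, column 4: eliminating its row and column leaves {e}.
Row 6, column 2: eliminating its row and column leaves {c}.
Only one assignment across all blanks avoids any row or column repeat, giving 1 completion.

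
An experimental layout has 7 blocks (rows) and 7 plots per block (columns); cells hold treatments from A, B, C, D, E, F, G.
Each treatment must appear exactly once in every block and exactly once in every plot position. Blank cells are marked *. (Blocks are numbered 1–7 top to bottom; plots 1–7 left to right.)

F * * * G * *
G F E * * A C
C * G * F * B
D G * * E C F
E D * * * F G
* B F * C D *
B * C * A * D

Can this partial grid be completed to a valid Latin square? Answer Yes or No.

Yes

No block or plot among the givens repeats a symbol, and propagating forced cells runs into no contradiction.
One valid completion exists (for instance, F C D E G B A / G F E B D A C / C A G D F E B / D G B A E C F / E D A C B F G / A B F G C D E / B E C F A G D).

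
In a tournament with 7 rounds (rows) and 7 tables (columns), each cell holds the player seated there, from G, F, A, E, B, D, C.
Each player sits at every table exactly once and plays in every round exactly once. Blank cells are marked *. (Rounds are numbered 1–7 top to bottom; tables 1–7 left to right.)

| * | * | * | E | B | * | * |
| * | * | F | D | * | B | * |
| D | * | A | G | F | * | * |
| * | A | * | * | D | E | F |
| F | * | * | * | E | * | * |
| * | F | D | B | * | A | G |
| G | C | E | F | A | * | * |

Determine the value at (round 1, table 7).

D

Round 3, table 6: round 3 has {G, F, A, D} and table 6 has {A, E, B}, leaving only C.
Round 4, table 4: round 4 has {F, A, E, D} and table 4 has {G, F, E, B, D}, leaving only C.
Round 4, table 1: round 4 has {F, A, E, D, C} and table 1 has {G, F, D}, leaving only B.
Round 4, table 3: round 4 has {F, A, E, B, D, C} and table 3 has {F, A, E, D}, leaving only G.
Round 1, table 3: round 1 has {E, B} and table 3 has {G, F, A, E, D}, leaving only C.
Round 1, table 1: round 1 has {E, B, C} and table 1 has {G, F, B, D}, leaving only A.
Round 1 already has {A, E, B, C} and table 7 already has {G, F}, so round 1, table 7 must be D.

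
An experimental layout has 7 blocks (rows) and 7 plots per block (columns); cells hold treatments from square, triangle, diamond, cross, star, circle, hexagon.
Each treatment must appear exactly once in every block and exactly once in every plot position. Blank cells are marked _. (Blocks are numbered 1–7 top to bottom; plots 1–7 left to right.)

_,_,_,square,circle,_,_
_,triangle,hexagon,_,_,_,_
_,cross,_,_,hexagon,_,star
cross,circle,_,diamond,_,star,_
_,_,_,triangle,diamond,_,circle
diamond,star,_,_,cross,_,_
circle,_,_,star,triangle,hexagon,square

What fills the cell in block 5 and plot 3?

star

Block 3, plot 4: block 3 has {cross, star, hexagon} and plot 4 has {square, triangle, diamond, star}, leaving only circle.
Block 2, plot 4: block 2 has {triangle, hexagon} and plot 4 has {square, triangle, diamond, star, circle}, leaving only cross.
Block 2, plot 7: block 2 has {triangle, cross, hexagon} and plot 7 has {square, star, circle}, leaving only diamond.
Block 4, plot 5: block 4 has {diamond, cross, star, circle} and plot 5 has {triangle, diamond, cross, circle, hexagon}, leaving only square.
Block 2, plot 5: block 2 has {triangle, diamond, cross, hexagon} and plot 5 has {square, triangle, diamond, cross, circle, hexagon}, leaving only star.
Block 2, plot 1: block 2 has {triangle, diamond, cross, star, hexagon} and plot 1 has {diamond, cross, circle}, leaving only square.
Block 2, plot 6: block 2 has {square, triangle, diamond, cross, star, hexagon} and plot 6 has {star, hexagon}, leaving only circle.
Block 3, plot 1: block 3 has {cross, star, circle, hexagon} and plot 1 has {square, diamond, cross, circle}, leaving only triangle.
Block 4, plot 3: block 4 has {square, diamond, cross, star, circle} and plot 3 has {hexagon}, leaving only triangle.
Block 4, plot 7: block 4 has {square, triangle, diamond, cross, star, circle} and plot 7 has {square, diamond, star, circle}, leaving only hexagon.
Block 6, plot 4: block 6 has {diamond, cross, star} and plot 4 has {square, triangle, diamond, cross, star, circle}, leaving only hexagon.
Block 6, plot 7: block 6 has {diamond, cross, star, hexagon} and plot 7 has {square, diamond, star, circle, hexagon}, leaving only triangle.
Block 1, plot 7: block 1 has {square, circle} and plot 7 has {square, triangle, diamond, star, circle, hexagon}, leaving only cross.
Block 6, plot 6: block 6 has {triangle, diamond, cross, star, hexagon} and plot 6 has {star, circle, hexagon}, leaving only square.
Block 3, plot 6: block 3 has {triangle, cross, star, circle, hexagon} and plot 6 has {square, star, circle, hexagon}, leaving only diamond.
Block 1, plot 6: block 1 has {square, cross, circle} and plot 6 has {square, diamond, star, circle, hexagon}, leaving only triangle.
Block 3, plot 3: block 3 has {triangle, diamond, cross, star, circle, hexagon} and plot 3 has {triangle, hexagon}, leaving only square.
Block 5, plot 6: block 5 has {triangle, diamond, circle} and plot 6 has {square, triangle, diamond, star, circle, hexagon}, leaving only cross.
Block 5 already has {triangle, diamond, cross, circle} and plot 3 already has {square, triangle, hexagon}, so block 5, plot 3 must be star.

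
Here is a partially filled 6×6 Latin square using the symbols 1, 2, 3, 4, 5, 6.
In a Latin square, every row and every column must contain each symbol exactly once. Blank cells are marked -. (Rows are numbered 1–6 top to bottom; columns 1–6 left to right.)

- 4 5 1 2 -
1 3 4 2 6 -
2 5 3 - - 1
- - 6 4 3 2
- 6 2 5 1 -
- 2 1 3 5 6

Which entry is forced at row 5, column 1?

Row 1, column 6: row 1 has {1, 2, 4, 5} and column 6 has {1, 2, 6}, leaving only 3.
Row 1, column 1: row 1 has {1, 2, 3, 4, 5} and column 1 has {1, 2}, leaving only 6.
Row 2, column 6: row 2 has {1, 2, 3, 4, 6} and column 6 has {1, 2, 3, 6}, leaving only 5.
Row 3, column 4: row 3 has {1, 2, 3, 5} and column 4 has {1, 2, 3, 4, 5}, leaving only 6.
Row 3, column 5: row 3 has {1, 2, 3, 5, 6} and column 5 has {1, 2, 3, 5, 6}, leaving only 4.
Row 4, column 1: row 4 has {2, 3, 4, 6} and column 1 has {1, 2, 6}, leaving only 5.
Row 4, column 2: row 4 has {2, 3, 4, 5, 6} and column 2 has {2, 3, 4, 5, 6}, leaving only 1.
Row 5, column 6: row 5 has {1, 2, 5, 6} and column 6 has {1, 2, 3, 5, 6}, leaving only 4.
Row 5 already has {1, 2, 4, 5, 6} and column 1 already has {1, 2, 5, 6}, so row 5, column 1 must be 3.

3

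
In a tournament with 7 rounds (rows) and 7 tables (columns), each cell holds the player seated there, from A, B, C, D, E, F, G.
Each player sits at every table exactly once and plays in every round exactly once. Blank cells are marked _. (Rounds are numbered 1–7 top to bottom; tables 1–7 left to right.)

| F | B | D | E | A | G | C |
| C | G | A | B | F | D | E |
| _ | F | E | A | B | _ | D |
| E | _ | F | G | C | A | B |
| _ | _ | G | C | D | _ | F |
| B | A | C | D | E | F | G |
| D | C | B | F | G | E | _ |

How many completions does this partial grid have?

1

Round 3, table 1: eliminating its round and table leaves {G}.
Round 3, table 6: eliminating its round and table leaves {C}.
Round 4, table 2: eliminating its round and table leaves {D}.
Round 5, table 1: eliminating its round and table leaves {A}.
Round 5, table 2: eliminating its round and table leaves {E}.
Round 5, table 6: eliminating its round and table leaves {B}.
Round 7, table 7: eliminating its round and table leaves {A}.
Only one assignment across all blanks avoids any round or table repeat, giving 1 completion.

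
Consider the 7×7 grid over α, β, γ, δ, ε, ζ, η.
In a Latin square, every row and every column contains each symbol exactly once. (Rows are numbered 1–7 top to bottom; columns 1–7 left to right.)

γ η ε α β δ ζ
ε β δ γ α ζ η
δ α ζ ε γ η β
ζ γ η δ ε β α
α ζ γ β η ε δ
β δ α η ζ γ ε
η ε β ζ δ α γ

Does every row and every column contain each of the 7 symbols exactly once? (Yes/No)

Each row is a permutation of the 7 symbols, and so is each column.

Yes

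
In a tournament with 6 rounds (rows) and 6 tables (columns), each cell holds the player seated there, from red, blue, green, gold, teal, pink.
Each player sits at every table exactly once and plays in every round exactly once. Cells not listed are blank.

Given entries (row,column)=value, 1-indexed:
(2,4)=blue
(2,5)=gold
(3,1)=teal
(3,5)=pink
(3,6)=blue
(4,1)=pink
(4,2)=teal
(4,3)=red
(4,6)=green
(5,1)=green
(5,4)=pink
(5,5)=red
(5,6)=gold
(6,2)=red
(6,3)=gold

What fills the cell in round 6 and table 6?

Round 2, table 1: round 2 has {blue, gold} and table 1 has {green, teal, pink}, leaving only red.
Round 3, table 3: round 3 has {blue, teal, pink} and table 3 has {red, gold}, leaving only green.
Round 3, table 2: round 3 has {blue, green, teal, pink} and table 2 has {red, teal}, leaving only gold.
Round 3, table 4: round 3 has {blue, green, gold, teal, pink} and table 4 has {blue, pink}, leaving only red.
Round 4, table 4: round 4 has {red, green, teal, pink} and table 4 has {red, blue, pink}, leaving only gold.
Round 4, table 5: round 4 has {red, green, gold, teal, pink} and table 5 has {red, gold, pink}, leaving only blue.
Round 5, table 2: round 5 has {red, green, gold, pink} and table 2 has {red, gold, teal}, leaving only blue.
Round 5, table 3: round 5 has {red, blue, green, gold, pink} and table 3 has {red, green, gold}, leaving only teal.
Round 2, table 3: round 2 has {red, blue, gold} and table 3 has {red, green, gold, teal}, leaving only pink.
Round 1, table 3: round 1 has {} and table 3 has {red, green, gold, teal, pink}, leaving only blue.
Round 1, table 1: round 1 has {blue} and table 1 has {red, green, teal, pink}, leaving only gold.
Round 2, table 2: round 2 has {red, blue, gold, pink} and table 2 has {red, blue, gold, teal}, leaving only green.
Round 1, table 2: round 1 has {blue, gold} and table 2 has {red, blue, green, gold, teal}, leaving only pink.
Round 2, table 6: round 2 has {red, blue, green, gold, pink} and table 6 has {blue, green, gold}, leaving only teal.
Round 6 already has {red, gold} and table 6 already has {blue, green, gold, teal}, so round 6, table 6 must be pink.

pink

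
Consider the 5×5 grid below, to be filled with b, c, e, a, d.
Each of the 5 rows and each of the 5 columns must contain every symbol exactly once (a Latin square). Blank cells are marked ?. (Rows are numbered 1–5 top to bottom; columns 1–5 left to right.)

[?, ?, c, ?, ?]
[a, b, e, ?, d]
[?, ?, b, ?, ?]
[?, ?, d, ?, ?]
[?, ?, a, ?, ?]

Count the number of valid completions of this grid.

56

Row 1, column 1: eliminating its row and column leaves {b, e, d}.
Row 1, column 2: eliminating its row and column leaves {e, a, d}.
Row 1, column 4: eliminating its row and column leaves {b, e, a, d}.
Row 1, column 5: eliminating its row and column leaves {b, e, a}.
Row 2, column 4: eliminating its row and column leaves {c}.
Row 3, column 1: eliminating its row and column leaves {c, e, d}.
Row 3, column 2: eliminating its row and column leaves {c, e, a, d}.
Row 3, column 4: eliminating its row and column leaves {c, e, a, d}.
Row 3, column 5: eliminating its row and column leaves {c, e, a}.
Row 4, column 1: eliminating its row and column leaves {b, c, e}.
Row 4, column 2: eliminating its row and column leaves {c, e, a}.
Row 4, column 4: eliminating its row and column leaves {b, c, e, a}.
Row 4, column 5: eliminating its row and column leaves {b, c, e, a}.
Row 5, column 1: eliminating its row and column leaves {b, c, e, d}.
Row 5, column 2: eliminating its row and column leaves {c, e, d}.
Row 5, column 4: eliminating its row and column leaves {b, c, e, d}.
Row 5, column 5: eliminating its row and column leaves {b, c, e}.
Enumerating the assignments across these blanks that avoid any row or column repeat gives 56 completions.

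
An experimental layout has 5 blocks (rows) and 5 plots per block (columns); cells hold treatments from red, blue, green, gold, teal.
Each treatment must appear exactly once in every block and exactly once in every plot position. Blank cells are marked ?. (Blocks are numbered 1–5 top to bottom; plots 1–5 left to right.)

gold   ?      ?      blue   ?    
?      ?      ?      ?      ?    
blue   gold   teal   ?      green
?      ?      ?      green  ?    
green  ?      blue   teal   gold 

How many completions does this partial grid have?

3

Block 1, plot 2: eliminating its block and plot leaves {red, green, teal}.
Block 1, plot 3: eliminating its block and plot leaves {red, green}.
Block 1, plot 5: eliminating its block and plot leaves {red, teal}.
Block 2, plot 1: eliminating its block and plot leaves {red, teal}.
Block 2, plot 2: eliminating its block and plot leaves {red, blue, green, teal}.
Block 2, plot 3: eliminating its block and plot leaves {red, green, gold}.
Block 2, plot 4: eliminating its block and plot leaves {red, gold}.
Block 2, plot 5: eliminating its block and plot leaves {red, blue, teal}.
Block 3, plot 4: eliminating its block and plot leaves {red}.
Block 4, plot 1: eliminating its block and plot leaves {red, teal}.
Block 4, plot 2: eliminating its block and plot leaves {red, blue, teal}.
Block 4, plot 3: eliminating its block and plot leaves {red, gold}.
Block 4, plot 5: eliminating its block and plot leaves {red, blue, teal}.
Block 5, plot 2: eliminating its block and plot leaves {red}.
Enumerating the assignments across these blanks that avoid any block or plot repeat gives 3 completions.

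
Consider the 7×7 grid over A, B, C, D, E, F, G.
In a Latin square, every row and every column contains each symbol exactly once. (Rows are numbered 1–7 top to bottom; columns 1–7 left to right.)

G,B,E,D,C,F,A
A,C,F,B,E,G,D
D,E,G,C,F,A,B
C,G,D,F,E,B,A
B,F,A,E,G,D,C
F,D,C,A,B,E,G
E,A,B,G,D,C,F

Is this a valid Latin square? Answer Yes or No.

No

Every row is a permutation, but column 5 contains E twice (at rows 2 and 4).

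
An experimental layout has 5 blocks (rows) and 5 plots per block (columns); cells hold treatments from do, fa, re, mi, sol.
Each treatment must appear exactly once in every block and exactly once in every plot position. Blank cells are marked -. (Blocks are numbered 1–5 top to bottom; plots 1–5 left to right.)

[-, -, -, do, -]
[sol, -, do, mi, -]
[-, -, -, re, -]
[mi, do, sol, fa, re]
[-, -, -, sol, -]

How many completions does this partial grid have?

6

Block 1, plot 1: eliminating its block and plot leaves {fa, re}.
Block 1, plot 2: eliminating its block and plot leaves {fa, re, mi, sol}.
Block 1, plot 3: eliminating its block and plot leaves {fa, re, mi}.
Block 1, plot 5: eliminating its block and plot leaves {fa, mi, sol}.
Block 2, plot 2: eliminating its block and plot leaves {fa, re}.
Block 2, plot 5: eliminating its block and plot leaves {fa}.
Block 3, plot 1: eliminating its block and plot leaves {do, fa}.
Block 3, plot 2: eliminating its block and plot leaves {fa, mi, sol}.
Block 3, plot 3: eliminating its block and plot leaves {fa, mi}.
Block 3, plot 5: eliminating its block and plot leaves {do, fa, mi, sol}.
Block 5, plot 1: eliminating its block and plot leaves {do, fa, re}.
Block 5, plot 2: eliminating its block and plot leaves {fa, re, mi}.
Block 5, plot 3: eliminating its block and plot leaves {fa, re, mi}.
Block 5, plot 5: eliminating its block and plot leaves {do, fa, mi}.
Enumerating the assignments across these blanks that avoid any block or plot repeat gives 6 completions.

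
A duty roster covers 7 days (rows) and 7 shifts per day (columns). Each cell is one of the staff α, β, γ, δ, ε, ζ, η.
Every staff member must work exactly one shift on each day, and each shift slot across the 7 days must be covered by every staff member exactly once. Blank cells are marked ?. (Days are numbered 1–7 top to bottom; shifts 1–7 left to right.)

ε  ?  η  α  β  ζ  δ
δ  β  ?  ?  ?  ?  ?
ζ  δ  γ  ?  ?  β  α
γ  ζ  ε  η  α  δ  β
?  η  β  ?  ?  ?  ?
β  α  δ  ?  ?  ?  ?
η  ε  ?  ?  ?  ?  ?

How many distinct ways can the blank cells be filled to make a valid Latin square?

9

Day 1, shift 2: eliminating its day and shift leaves {γ}.
Day 2, shift 3: eliminating its day and shift leaves {α, ζ}.
Day 2, shift 4: eliminating its day and shift leaves {γ, ε, ζ}.
Day 2, shift 5: eliminating its day and shift leaves {γ, ε, ζ, η}.
Day 2, shift 6: eliminating its day and shift leaves {α, γ, ε, η}.
Day 2, shift 7: eliminating its day and shift leaves {γ, ε, ζ, η}.
Day 3, shift 4: eliminating its day and shift leaves {ε}.
Day 3, shift 5: eliminating its day and shift leaves {ε, η}.
Day 5, shift 1: eliminating its day and shift leaves {α}.
Day 5, shift 4: eliminating its day and shift leaves {γ, δ, ε, ζ}.
Day 5, shift 5: eliminating its day and shift leaves {γ, δ, ε, ζ}.
Day 5, shift 6: eliminating its day and shift leaves {α, γ, ε}.
Day 5, shift 7: eliminating its day and shift leaves {γ, ε, ζ}.
Day 6, shift 4: eliminating its day and shift leaves {γ, ε, ζ}.
Day 6, shift 5: eliminating its day and shift leaves {γ, ε, ζ, η}.
Day 6, shift 6: eliminating its day and shift leaves {γ, ε, η}.
Day 6, shift 7: eliminating its day and shift leaves {γ, ε, ζ, η}.
Day 7, shift 3: eliminating its day and shift leaves {α, ζ}.
Day 7, shift 4: eliminating its day and shift leaves {β, γ, δ, ζ}.
Day 7, shift 5: eliminating its day and shift leaves {γ, δ, ζ}.
Day 7, shift 6: eliminating its day and shift leaves {α, γ}.
Day 7, shift 7: eliminating its day and shift leaves {γ, ζ}.
Enumerating the assignments across these blanks that avoid any day or shift repeat gives 9 completions.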